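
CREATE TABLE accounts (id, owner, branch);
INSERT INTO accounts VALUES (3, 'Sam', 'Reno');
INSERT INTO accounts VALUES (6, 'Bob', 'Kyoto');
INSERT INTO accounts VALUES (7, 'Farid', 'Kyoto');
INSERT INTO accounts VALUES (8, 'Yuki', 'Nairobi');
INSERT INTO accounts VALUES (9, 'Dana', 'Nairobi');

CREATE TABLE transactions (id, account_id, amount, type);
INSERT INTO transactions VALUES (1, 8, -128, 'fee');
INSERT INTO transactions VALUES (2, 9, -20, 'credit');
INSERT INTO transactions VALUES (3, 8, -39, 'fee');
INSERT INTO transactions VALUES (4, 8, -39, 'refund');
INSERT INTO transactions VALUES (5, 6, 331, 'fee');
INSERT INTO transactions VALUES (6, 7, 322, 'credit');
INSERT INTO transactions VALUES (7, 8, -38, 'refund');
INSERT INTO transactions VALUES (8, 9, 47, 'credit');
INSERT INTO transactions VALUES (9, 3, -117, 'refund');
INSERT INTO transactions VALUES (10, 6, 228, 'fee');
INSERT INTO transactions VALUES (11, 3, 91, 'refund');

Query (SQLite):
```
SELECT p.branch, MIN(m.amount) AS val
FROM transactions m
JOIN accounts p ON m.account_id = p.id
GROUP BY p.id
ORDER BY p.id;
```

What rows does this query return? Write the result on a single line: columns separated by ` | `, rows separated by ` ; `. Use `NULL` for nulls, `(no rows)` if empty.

Join each transactions row to its accounts via account_id.
Group joined rows by accounts.id; compute MIN(m.amount) per group.
  3: ids {9, 11} → MIN(m.amount)=-117
  6: ids {5, 10} → MIN(m.amount)=228
  7: ids {6} → MIN(m.amount)=322
  8: ids {1, 3, 4, 7} → MIN(m.amount)=-128
  9: ids {2, 8} → MIN(m.amount)=-20

Reno | -117 ; Kyoto | 228 ; Kyoto | 322 ; Nairobi | -128 ; Nairobi | -20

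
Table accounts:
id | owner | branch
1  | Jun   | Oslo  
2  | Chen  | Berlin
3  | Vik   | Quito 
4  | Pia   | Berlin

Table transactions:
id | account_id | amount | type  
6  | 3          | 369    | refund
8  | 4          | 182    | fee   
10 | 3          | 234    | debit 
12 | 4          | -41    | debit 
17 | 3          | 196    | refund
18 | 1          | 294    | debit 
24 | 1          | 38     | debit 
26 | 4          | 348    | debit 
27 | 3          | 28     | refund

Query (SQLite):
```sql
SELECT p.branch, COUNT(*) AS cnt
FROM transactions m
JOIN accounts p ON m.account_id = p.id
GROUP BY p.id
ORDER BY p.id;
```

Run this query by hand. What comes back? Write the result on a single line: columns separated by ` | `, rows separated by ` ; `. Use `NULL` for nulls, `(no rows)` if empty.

Join each transactions row to its accounts via account_id.
Group joined rows by accounts.id; compute COUNT(*) per group.
  1: ids {18, 24} → COUNT(*)=2
  3: ids {6, 10, 17, 27} → COUNT(*)=4
  4: ids {8, 12, 26} → COUNT(*)=3

Oslo | 2 ; Quito | 4 ; Berlin | 3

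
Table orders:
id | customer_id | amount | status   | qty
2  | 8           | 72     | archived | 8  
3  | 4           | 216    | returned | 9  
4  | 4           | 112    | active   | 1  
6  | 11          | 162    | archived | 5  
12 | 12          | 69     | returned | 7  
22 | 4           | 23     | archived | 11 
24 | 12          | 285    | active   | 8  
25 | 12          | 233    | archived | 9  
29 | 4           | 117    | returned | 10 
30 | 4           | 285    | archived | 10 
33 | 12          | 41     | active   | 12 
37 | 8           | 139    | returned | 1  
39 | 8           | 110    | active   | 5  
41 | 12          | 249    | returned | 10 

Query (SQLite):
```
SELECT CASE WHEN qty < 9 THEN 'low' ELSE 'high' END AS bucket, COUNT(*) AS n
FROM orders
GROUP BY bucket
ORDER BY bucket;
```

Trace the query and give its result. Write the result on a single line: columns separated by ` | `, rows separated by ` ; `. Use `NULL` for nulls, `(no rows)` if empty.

Bucket rows by qty < 9 → 'low' else 'high'; count each bucket.

high | 7 ; low | 7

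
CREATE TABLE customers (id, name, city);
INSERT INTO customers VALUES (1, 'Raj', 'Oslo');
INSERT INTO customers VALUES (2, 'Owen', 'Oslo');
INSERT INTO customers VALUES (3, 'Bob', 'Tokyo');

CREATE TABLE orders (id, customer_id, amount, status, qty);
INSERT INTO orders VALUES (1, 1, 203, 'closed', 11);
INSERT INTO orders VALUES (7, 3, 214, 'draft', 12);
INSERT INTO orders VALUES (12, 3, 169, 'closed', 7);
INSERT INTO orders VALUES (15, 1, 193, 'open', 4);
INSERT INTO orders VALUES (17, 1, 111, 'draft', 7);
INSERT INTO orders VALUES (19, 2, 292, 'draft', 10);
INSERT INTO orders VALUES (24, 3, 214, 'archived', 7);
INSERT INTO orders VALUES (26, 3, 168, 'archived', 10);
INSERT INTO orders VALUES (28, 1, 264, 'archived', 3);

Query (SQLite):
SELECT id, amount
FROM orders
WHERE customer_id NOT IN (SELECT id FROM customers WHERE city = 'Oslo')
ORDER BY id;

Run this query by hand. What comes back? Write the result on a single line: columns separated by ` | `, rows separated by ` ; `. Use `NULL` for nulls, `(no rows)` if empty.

7 | 214 ; 12 | 169 ; 24 | 214 ; 26 | 168

Inner query: customers.id where city = 'Oslo'.
Outer: keep orders rows whose customer_id is not in that set.
Inner query → {1, 2}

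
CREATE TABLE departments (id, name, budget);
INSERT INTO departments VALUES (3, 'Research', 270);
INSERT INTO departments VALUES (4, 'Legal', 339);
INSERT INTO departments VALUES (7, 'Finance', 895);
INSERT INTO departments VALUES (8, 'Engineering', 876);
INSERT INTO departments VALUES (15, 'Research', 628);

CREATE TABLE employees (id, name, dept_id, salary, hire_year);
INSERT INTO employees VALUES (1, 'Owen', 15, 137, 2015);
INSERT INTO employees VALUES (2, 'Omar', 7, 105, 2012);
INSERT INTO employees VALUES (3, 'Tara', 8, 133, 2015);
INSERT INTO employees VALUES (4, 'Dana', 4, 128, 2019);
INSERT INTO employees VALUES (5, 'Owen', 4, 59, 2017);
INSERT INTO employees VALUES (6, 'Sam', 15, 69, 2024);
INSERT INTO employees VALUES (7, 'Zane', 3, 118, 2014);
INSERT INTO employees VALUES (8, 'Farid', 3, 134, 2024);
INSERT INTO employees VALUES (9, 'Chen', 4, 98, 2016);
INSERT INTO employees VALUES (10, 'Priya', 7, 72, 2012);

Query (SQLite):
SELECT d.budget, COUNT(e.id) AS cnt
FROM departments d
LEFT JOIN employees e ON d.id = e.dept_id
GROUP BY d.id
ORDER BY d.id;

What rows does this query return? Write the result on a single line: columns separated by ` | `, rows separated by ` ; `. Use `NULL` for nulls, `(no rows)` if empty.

LEFT JOIN keeps every departments row; unmatched ones get NULL for employees columns.
Group by departments.id and compute COUNT(e.id). COUNT(col) of an all-NULL group is 0.
  3: ids {7, 8} → COUNT(e.id)=2
  4: ids {4, 5, 9} → COUNT(e.id)=3
  7: ids {2, 10} → COUNT(e.id)=2
  8: ids {3} → COUNT(e.id)=1
  15: ids {1, 6} → COUNT(e.id)=2

270 | 2 ; 339 | 3 ; 895 | 2 ; 876 | 1 ; 628 | 2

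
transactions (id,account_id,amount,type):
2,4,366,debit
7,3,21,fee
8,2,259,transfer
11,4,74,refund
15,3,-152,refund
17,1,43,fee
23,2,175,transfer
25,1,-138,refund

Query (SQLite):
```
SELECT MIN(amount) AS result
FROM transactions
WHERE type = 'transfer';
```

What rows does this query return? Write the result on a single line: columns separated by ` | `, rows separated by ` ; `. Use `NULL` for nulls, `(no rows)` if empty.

175

Rows where type='transfer' → amount values: [259, 175].
MIN of non-NULL values = 175.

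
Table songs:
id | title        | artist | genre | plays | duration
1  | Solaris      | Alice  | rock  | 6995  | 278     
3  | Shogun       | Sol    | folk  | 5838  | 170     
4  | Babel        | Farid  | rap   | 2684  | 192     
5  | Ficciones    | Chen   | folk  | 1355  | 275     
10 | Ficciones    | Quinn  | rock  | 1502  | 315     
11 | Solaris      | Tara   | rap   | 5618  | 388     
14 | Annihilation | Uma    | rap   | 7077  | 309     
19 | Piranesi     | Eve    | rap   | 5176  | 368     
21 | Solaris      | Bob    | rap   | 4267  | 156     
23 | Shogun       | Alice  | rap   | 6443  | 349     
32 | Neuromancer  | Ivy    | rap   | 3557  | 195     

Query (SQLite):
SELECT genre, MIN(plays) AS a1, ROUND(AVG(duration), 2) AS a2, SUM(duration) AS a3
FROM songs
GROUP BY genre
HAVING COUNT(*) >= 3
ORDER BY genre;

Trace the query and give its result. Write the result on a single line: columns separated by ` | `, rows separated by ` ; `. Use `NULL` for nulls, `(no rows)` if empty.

Group songs by genre.
Per group compute: MIN(plays), ROUND(AVG(duration), 2), SUM(duration).
HAVING: drop groups with fewer than 3 rows.
  folk: ids {3, 5} → MIN(plays)=1355, ROUND(AVG(duration), 2)=222.5, SUM(duration)=445
  rap: ids {4, 11, 14, 19, 21, 23, 32} → MIN(plays)=2684, ROUND(AVG(duration), 2)=279.57, SUM(duration)=1957
  rock: ids {1, 10} → MIN(plays)=1502, ROUND(AVG(duration), 2)=296.5, SUM(duration)=593

rap | 2684 | 279.57 | 1957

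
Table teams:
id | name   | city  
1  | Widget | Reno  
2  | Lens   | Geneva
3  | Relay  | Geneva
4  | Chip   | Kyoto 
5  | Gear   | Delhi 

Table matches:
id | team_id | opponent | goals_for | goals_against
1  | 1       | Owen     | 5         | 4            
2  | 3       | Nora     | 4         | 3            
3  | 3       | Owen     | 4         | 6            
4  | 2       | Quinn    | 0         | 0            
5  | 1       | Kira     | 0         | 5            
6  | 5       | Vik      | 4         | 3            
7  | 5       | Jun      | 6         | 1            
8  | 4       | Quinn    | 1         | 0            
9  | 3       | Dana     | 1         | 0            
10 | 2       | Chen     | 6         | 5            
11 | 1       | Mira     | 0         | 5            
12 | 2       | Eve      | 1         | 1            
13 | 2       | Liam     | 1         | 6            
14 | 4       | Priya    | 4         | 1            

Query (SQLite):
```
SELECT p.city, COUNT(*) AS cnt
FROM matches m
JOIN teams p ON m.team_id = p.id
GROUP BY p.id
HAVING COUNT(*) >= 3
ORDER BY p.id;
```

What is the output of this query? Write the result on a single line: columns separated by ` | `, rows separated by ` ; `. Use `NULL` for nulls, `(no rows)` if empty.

Reno | 3 ; Geneva | 4 ; Geneva | 3

Join each matches row to its teams via team_id.
Group joined rows by teams.id; compute COUNT(*) per group.
HAVING: keep groups with count ≥ 3.
  1: ids {1, 5, 11} → COUNT(*)=3
  2: ids {4, 10, 12, 13} → COUNT(*)=4
  3: ids {2, 3, 9} → COUNT(*)=3
  4: ids {8, 14} → COUNT(*)=2
  5: ids {6, 7} → COUNT(*)=2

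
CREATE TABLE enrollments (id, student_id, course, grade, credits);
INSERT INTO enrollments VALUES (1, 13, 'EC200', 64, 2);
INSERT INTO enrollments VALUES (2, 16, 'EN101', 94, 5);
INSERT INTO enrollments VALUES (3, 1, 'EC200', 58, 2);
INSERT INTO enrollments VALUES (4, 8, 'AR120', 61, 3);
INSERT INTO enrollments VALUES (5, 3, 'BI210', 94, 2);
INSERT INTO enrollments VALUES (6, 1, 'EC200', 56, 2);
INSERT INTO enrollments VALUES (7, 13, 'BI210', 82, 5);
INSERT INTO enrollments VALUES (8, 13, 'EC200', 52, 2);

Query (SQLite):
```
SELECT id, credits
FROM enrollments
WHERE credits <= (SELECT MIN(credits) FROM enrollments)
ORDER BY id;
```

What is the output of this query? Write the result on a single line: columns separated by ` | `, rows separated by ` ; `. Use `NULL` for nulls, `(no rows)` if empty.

Scalar subquery: MIN(credits) over all enrollments rows = 2.
Keep rows where credits <= that value.

1 | 2 ; 3 | 2 ; 5 | 2 ; 6 | 2 ; 8 | 2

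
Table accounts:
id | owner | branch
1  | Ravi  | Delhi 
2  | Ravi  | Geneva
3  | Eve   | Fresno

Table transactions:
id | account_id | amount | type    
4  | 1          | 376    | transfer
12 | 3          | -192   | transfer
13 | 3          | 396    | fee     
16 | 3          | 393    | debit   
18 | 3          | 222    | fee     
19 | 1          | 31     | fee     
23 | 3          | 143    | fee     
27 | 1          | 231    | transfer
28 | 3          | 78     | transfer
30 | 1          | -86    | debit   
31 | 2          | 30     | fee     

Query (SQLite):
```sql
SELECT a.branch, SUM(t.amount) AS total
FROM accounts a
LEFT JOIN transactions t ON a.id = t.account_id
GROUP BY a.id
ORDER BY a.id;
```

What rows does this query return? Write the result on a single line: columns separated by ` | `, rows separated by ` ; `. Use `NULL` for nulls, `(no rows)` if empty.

Delhi | 552 ; Geneva | 30 ; Fresno | 1040

LEFT JOIN keeps every accounts row; unmatched ones get NULL for transactions columns.
Group by accounts.id and compute SUM(t.amount). SUM over an all-NULL group is NULL.
  1: ids {4, 19, 27, 30} → SUM(t.amount)=552
  2: ids {31} → SUM(t.amount)=30
  3: ids {12, 13, 16, 18, 23, 28} → SUM(t.amount)=1040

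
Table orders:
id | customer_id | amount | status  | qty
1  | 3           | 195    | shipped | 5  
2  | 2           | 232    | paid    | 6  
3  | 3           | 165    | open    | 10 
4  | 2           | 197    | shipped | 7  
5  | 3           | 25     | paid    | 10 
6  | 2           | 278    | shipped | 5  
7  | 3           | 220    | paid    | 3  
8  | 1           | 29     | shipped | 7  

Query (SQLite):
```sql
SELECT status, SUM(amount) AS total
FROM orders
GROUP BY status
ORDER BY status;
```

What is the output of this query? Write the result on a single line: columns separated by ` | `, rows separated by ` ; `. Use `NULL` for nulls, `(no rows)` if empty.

open | 165 ; paid | 477 ; shipped | 699

Partition orders by status; compute SUM(amount) within each group.
  open: ids {3} → SUM(amount)=165
  paid: ids {2, 5, 7} → SUM(amount)=477
  shipped: ids {1, 4, 6, 8} → SUM(amount)=699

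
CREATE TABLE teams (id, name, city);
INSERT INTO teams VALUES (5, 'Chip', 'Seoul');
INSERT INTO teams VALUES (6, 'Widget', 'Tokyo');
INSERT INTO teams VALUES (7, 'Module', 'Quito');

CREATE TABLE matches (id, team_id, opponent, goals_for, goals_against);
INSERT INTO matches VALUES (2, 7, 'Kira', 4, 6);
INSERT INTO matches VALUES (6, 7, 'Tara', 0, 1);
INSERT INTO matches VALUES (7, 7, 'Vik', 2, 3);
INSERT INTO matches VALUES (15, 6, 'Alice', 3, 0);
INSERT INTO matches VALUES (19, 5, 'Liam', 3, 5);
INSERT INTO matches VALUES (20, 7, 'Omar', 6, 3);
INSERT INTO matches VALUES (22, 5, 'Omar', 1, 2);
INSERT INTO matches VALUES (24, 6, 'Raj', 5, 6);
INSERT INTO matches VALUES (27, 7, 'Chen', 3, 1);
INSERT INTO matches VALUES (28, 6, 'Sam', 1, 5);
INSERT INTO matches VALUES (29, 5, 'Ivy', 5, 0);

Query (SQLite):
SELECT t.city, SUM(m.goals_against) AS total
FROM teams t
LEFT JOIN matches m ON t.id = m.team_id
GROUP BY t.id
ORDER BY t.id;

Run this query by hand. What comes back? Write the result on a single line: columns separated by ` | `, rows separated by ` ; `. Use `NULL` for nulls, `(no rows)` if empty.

LEFT JOIN keeps every teams row; unmatched ones get NULL for matches columns.
Group by teams.id and compute SUM(m.goals_against). SUM over an all-NULL group is NULL.
  5: ids {19, 22, 29} → SUM(m.goals_against)=7
  6: ids {15, 24, 28} → SUM(m.goals_against)=11
  7: ids {2, 6, 7, 20, 27} → SUM(m.goals_against)=14

Seoul | 7 ; Tokyo | 11 ; Quito | 14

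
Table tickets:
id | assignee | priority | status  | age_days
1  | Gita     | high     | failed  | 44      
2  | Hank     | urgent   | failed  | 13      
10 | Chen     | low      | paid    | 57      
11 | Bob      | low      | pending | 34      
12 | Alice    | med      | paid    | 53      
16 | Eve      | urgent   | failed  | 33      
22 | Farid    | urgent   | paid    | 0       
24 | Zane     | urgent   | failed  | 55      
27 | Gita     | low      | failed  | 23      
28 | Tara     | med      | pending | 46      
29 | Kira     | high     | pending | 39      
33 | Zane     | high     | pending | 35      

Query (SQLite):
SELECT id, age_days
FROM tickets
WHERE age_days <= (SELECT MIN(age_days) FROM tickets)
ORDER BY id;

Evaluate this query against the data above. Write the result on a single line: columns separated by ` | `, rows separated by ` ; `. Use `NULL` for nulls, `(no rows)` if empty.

22 | 0

Scalar subquery: MIN(age_days) over all tickets rows = 0.
Keep rows where age_days <= that value.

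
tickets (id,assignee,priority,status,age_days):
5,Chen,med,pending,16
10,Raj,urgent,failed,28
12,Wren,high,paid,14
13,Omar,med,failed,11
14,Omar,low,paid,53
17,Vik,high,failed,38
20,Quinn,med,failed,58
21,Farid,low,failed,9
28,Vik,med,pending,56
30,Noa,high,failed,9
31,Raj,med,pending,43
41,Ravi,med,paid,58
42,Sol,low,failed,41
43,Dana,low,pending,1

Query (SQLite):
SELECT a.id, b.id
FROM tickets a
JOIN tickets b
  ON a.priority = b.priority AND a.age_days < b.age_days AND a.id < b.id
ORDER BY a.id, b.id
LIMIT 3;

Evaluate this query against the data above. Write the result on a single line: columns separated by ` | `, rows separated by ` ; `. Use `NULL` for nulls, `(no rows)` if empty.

Pairs (a,b) with same priority, a.age_days < b.age_days, a.id < b.id.
priority groups: high:{12,17,30} low:{14,21,42,43} med:{5,13,20,28,31,41} urgent:{10}
Ordered by (a.id, b.id); first 3.

5 | 20 ; 5 | 28 ; 5 | 31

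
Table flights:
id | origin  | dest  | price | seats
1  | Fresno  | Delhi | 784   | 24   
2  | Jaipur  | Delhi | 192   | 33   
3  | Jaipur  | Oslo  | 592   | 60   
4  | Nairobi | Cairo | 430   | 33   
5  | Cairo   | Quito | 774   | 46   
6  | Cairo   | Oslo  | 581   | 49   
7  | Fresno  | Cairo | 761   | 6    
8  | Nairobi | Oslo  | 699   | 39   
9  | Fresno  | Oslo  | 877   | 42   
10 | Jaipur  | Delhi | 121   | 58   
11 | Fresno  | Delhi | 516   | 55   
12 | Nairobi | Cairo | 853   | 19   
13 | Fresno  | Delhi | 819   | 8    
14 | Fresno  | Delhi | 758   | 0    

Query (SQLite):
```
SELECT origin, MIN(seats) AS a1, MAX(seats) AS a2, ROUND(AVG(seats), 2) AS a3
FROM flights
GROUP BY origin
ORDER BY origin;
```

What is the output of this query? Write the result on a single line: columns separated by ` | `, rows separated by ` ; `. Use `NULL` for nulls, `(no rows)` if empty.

Group flights by origin.
Per group compute: MIN(seats), MAX(seats), ROUND(AVG(seats), 2).
  Cairo: ids {5, 6} → MIN(seats)=46, MAX(seats)=49, ROUND(AVG(seats), 2)=47.5
  Fresno: ids {1, 7, 9, 11, 13, 14} → MIN(seats)=0, MAX(seats)=55, ROUND(AVG(seats), 2)=22.5
  Jaipur: ids {2, 3, 10} → MIN(seats)=33, MAX(seats)=60, ROUND(AVG(seats), 2)=50.33
  Nairobi: ids {4, 8, 12} → MIN(seats)=19, MAX(seats)=39, ROUND(AVG(seats), 2)=30.33

Cairo | 46 | 49 | 47.5 ; Fresno | 0 | 55 | 22.5 ; Jaipur | 33 | 60 | 50.33 ; Nairobi | 19 | 39 | 30.33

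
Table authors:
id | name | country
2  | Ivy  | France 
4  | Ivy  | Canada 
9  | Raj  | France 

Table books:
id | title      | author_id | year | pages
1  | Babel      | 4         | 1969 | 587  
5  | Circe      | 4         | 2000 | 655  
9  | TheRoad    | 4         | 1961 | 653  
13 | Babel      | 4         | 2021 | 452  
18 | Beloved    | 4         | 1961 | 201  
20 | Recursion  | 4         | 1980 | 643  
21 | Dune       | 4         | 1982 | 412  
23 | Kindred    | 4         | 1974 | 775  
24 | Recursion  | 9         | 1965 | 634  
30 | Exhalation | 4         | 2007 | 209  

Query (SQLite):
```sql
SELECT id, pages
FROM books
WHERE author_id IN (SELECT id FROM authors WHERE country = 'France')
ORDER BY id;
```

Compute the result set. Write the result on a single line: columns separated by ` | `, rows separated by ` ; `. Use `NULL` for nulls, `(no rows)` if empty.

Inner query: authors.id where country = 'France'.
Outer: keep books rows whose author_id is in that set.
Inner query → {2, 9}

24 | 634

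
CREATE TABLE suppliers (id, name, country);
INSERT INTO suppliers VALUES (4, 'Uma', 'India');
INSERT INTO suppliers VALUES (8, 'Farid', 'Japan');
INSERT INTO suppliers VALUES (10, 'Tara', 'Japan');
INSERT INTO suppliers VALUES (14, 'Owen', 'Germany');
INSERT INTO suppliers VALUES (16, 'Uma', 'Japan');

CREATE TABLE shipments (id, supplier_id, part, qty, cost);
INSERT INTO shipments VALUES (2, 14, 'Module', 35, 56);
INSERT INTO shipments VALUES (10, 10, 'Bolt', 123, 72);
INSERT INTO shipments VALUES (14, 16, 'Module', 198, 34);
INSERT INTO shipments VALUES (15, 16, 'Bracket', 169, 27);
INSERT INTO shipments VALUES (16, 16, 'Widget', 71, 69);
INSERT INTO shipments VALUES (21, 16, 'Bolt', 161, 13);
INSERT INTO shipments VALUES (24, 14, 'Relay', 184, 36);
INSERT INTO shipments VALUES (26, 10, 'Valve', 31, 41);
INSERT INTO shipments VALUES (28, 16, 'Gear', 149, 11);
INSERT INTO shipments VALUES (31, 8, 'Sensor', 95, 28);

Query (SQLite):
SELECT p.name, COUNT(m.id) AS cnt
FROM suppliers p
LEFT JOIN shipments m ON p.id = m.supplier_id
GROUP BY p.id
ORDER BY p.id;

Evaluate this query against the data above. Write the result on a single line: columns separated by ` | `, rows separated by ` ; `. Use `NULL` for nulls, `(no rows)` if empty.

LEFT JOIN keeps every suppliers row; unmatched ones get NULL for shipments columns.
Group by suppliers.id and compute COUNT(m.id). COUNT(col) of an all-NULL group is 0.
  4: ids {—} → COUNT(m.id)=0
  8: ids {31} → COUNT(m.id)=1
  10: ids {10, 26} → COUNT(m.id)=2
  14: ids {2, 24} → COUNT(m.id)=2
  16: ids {14, 15, 16, 21, 28} → COUNT(m.id)=5

Uma | 0 ; Farid | 1 ; Tara | 2 ; Owen | 2 ; Uma | 5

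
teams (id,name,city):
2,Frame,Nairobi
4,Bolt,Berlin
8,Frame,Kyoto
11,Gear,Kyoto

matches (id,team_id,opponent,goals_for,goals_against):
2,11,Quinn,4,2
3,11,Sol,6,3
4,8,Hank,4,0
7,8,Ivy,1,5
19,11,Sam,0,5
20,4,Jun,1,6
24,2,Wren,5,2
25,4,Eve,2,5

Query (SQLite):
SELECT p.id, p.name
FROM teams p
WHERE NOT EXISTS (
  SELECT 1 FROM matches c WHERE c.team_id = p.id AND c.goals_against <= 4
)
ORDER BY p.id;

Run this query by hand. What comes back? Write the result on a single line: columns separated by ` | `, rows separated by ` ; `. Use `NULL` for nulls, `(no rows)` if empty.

4 | Bolt

For each teams row, check whether any matches with matching team_id has goals_against <= 4.
Keep rows where that is false.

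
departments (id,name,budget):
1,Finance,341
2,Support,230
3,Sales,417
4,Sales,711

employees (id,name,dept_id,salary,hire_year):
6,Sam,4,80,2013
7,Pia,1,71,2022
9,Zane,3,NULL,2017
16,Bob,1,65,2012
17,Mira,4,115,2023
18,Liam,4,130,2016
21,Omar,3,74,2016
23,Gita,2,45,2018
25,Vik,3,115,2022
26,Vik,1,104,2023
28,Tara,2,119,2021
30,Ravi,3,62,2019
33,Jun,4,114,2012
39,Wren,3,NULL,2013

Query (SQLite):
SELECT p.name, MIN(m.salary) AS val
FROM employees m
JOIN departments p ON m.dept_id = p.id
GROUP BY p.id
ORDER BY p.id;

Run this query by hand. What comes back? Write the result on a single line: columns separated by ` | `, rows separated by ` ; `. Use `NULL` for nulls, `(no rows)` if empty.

Join each employees row to its departments via dept_id.
Group joined rows by departments.id; compute MIN(m.salary) per group.
  1: ids {7, 16, 26} → MIN(m.salary)=65
  2: ids {23, 28} → MIN(m.salary)=45
  3: ids {9, 21, 25, 30, 39} → MIN(m.salary)=62
  4: ids {6, 17, 18, 33} → MIN(m.salary)=80

Finance | 65 ; Support | 45 ; Sales | 62 ; Sales | 80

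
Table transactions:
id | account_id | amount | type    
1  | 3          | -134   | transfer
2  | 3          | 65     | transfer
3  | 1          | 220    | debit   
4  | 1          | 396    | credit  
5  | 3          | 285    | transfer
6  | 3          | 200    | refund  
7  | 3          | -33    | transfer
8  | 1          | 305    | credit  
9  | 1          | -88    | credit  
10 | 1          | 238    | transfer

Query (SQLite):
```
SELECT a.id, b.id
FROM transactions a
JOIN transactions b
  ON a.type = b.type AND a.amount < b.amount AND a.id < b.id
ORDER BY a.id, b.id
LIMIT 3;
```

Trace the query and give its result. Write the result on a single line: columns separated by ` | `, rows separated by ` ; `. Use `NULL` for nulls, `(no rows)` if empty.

1 | 2 ; 1 | 5 ; 1 | 7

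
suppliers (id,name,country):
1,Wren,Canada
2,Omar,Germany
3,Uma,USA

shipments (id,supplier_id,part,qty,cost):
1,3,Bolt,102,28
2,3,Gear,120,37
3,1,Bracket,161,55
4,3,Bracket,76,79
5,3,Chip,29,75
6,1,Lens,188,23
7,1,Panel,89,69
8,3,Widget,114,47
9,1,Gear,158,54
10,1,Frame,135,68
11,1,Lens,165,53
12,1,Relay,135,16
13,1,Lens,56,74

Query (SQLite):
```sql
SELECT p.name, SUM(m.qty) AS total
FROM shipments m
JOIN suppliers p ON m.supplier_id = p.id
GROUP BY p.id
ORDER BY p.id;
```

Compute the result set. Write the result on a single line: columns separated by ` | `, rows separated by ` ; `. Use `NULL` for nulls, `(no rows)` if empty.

Wren | 1087 ; Uma | 441

Join each shipments row to its suppliers via supplier_id.
Group joined rows by suppliers.id; compute SUM(m.qty) per group.
  1: ids {3, 6, 7, 9, 10, 11, 12, 13} → SUM(m.qty)=1087
  3: ids {1, 2, 4, 5, 8} → SUM(m.qty)=441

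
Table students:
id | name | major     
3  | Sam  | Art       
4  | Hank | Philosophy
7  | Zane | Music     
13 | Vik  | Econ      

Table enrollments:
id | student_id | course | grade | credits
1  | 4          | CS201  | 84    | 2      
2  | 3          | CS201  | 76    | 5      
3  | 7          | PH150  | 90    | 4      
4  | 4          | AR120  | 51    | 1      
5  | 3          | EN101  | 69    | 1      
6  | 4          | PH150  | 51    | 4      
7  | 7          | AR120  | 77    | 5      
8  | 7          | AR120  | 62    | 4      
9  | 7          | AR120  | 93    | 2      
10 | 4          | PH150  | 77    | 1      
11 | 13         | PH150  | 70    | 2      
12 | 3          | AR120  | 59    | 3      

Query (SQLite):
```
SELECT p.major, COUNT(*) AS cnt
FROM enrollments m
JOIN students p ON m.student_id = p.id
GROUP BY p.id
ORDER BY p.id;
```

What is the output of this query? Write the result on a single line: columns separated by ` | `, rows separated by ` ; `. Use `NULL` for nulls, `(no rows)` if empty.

Art | 3 ; Philosophy | 4 ; Music | 4 ; Econ | 1

Join each enrollments row to its students via student_id.
Group joined rows by students.id; compute COUNT(*) per group.
  3: ids {2, 5, 12} → COUNT(*)=3
  4: ids {1, 4, 6, 10} → COUNT(*)=4
  7: ids {3, 7, 8, 9} → COUNT(*)=4
  13: ids {11} → COUNT(*)=1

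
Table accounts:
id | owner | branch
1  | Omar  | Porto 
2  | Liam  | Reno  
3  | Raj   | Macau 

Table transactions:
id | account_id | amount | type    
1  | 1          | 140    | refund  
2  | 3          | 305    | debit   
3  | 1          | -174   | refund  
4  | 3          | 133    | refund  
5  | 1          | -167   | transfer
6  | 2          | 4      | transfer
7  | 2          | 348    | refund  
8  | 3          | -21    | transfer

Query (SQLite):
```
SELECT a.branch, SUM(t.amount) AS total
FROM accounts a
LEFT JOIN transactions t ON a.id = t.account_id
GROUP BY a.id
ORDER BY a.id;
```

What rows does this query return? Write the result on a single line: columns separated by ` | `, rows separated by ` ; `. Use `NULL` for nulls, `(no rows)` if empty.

Porto | -201 ; Reno | 352 ; Macau | 417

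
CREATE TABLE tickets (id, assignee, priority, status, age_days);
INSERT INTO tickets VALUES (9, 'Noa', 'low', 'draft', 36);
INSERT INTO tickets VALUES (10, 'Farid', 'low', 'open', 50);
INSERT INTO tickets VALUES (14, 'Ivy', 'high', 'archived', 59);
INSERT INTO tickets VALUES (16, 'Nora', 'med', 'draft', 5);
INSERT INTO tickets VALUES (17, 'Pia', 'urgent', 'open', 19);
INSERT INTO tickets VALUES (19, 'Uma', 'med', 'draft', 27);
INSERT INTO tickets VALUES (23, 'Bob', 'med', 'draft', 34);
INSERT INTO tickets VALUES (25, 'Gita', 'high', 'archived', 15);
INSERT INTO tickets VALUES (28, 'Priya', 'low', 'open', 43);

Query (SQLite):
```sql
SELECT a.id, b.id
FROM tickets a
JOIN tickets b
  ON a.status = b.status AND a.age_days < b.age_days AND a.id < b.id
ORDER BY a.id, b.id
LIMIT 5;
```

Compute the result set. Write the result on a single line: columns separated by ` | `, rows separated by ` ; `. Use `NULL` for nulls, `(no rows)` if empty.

16 | 19 ; 16 | 23 ; 17 | 28 ; 19 | 23

Pairs (a,b) with same status, a.age_days < b.age_days, a.id < b.id.
status groups: archived:{14,25} draft:{9,16,19,23} open:{10,17,28}
Ordered by (a.id, b.id); first 5.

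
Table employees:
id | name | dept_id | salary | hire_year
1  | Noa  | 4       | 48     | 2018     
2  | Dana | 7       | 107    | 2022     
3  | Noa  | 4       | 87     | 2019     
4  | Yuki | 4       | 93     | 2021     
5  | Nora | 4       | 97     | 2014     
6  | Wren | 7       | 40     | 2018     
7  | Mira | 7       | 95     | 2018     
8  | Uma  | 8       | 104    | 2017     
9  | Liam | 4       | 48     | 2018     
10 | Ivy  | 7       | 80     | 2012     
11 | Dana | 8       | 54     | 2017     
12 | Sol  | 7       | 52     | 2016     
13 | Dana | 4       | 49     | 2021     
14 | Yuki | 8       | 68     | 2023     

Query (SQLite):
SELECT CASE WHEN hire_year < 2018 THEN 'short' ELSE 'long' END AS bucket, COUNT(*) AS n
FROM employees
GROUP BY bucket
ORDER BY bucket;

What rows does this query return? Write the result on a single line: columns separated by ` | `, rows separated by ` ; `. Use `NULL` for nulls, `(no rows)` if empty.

Bucket rows by hire_year < 2018 → 'short' else 'long'; count each bucket.

long | 9 ; short | 5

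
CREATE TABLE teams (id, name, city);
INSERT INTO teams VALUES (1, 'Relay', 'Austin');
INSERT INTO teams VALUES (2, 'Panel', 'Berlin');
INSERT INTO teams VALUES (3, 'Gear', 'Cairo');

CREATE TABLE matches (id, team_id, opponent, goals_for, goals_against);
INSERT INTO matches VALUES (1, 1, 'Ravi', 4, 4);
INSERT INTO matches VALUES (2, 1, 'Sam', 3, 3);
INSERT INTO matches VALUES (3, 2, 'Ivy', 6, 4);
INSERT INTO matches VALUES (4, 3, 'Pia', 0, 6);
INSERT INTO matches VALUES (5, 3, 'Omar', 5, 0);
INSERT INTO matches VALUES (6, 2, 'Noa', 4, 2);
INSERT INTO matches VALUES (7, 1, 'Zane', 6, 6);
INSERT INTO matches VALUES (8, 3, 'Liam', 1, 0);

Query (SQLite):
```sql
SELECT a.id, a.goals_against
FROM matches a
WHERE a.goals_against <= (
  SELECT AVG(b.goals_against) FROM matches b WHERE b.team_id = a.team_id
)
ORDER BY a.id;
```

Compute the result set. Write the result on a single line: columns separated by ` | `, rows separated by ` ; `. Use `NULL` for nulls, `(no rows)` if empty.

For each matches row a, compute AVG(goals_against) over rows sharing a.team_id.
Keep row a if a.goals_against <= that per-group AVG.
  team_id=1: AVG(goals_against) = 4.333333
  team_id=2: AVG(goals_against) = 3.0
  team_id=3: AVG(goals_against) = 2.0

1 | 4 ; 2 | 3 ; 5 | 0 ; 6 | 2 ; 8 | 0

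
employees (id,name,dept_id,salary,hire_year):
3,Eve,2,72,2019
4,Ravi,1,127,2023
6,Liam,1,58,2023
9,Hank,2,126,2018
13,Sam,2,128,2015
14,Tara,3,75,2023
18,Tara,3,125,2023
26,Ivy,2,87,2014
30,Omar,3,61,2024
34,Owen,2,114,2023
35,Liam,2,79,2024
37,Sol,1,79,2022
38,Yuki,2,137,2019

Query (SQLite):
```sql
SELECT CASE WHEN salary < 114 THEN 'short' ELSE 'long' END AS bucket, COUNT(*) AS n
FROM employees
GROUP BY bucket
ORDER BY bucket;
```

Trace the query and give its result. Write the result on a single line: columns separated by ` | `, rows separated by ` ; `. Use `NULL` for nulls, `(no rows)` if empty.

Bucket rows by salary < 114 → 'short' else 'long'; count each bucket.

long | 6 ; short | 7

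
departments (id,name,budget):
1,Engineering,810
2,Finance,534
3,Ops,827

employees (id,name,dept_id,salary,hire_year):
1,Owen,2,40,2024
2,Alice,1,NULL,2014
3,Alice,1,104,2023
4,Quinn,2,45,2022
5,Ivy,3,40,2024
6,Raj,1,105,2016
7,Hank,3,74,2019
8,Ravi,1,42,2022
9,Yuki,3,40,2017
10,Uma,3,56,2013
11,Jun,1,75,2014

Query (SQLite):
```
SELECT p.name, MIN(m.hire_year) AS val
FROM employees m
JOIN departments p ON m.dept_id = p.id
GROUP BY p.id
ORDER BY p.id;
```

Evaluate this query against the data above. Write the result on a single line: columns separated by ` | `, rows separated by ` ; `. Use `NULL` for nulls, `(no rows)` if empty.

Join each employees row to its departments via dept_id.
Group joined rows by departments.id; compute MIN(m.hire_year) per group.
  1: ids {2, 3, 6, 8, 11} → MIN(m.hire_year)=2014
  2: ids {1, 4} → MIN(m.hire_year)=2022
  3: ids {5, 7, 9, 10} → MIN(m.hire_year)=2013

Engineering | 2014 ; Finance | 2022 ; Ops | 2013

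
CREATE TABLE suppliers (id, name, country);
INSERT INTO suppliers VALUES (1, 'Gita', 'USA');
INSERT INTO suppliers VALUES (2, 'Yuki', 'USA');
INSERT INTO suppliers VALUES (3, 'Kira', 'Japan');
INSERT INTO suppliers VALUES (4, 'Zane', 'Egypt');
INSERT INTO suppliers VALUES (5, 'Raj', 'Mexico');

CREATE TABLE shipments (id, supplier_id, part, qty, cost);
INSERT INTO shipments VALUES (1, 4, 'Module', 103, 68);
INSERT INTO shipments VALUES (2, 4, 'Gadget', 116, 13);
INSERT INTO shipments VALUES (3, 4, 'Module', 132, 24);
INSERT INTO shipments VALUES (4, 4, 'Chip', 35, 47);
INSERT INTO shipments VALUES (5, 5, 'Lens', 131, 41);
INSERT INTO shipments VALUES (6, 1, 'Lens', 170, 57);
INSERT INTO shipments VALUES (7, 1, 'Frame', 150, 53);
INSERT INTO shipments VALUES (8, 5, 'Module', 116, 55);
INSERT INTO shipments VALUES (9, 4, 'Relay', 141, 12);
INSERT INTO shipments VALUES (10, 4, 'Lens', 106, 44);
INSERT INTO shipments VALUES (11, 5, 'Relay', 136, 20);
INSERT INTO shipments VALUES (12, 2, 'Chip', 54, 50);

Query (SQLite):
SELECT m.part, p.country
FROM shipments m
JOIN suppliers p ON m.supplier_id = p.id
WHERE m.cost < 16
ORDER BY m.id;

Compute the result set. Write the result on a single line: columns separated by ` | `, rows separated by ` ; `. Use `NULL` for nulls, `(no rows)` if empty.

Gadget | Egypt ; Relay | Egypt

Each shipments row matches the suppliers row where supplier_id = suppliers.id.
Then keep rows with m.cost < 16.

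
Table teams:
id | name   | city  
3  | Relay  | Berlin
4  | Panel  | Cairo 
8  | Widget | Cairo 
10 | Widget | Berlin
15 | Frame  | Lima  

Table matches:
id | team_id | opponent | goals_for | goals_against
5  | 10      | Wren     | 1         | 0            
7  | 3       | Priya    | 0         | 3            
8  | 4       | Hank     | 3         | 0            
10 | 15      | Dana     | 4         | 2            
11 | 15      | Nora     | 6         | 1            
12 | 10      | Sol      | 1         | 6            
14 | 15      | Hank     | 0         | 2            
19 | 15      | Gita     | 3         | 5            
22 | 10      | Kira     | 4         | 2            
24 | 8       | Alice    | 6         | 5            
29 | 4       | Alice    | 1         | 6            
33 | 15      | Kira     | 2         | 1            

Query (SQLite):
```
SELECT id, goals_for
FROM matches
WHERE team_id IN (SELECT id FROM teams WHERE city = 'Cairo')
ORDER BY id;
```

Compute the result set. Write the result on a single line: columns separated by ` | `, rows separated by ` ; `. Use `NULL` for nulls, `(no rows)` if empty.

8 | 3 ; 24 | 6 ; 29 | 1

Inner query: teams.id where city = 'Cairo'.
Outer: keep matches rows whose team_id is in that set.
Inner query → {4, 8}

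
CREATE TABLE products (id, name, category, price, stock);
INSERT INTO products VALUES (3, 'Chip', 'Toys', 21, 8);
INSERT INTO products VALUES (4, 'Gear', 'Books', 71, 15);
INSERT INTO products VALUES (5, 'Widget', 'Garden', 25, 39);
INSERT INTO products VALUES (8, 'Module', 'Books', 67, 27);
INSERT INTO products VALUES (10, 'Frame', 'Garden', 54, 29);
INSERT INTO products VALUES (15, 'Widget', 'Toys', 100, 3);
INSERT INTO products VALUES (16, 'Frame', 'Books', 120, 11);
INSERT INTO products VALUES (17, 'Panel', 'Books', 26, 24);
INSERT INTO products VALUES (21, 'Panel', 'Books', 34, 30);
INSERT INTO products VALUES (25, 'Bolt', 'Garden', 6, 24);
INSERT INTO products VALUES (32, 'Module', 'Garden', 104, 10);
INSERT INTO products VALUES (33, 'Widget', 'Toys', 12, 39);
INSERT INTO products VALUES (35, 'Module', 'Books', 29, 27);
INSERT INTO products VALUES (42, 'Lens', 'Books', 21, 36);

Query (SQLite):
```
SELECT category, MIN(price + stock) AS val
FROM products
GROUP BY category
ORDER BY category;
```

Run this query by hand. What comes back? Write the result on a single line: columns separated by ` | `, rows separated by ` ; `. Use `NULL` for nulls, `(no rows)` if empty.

For each row compute price + stock.
Group by category; take MIN of the expression per group.
  Books: ids {4, 8, 16, 17, 21, 35, 42} → MIN(price + stock)=50
  Garden: ids {5, 10, 25, 32} → MIN(price + stock)=30
  Toys: ids {3, 15, 33} → MIN(price + stock)=29

Books | 50 ; Garden | 30 ; Toys | 29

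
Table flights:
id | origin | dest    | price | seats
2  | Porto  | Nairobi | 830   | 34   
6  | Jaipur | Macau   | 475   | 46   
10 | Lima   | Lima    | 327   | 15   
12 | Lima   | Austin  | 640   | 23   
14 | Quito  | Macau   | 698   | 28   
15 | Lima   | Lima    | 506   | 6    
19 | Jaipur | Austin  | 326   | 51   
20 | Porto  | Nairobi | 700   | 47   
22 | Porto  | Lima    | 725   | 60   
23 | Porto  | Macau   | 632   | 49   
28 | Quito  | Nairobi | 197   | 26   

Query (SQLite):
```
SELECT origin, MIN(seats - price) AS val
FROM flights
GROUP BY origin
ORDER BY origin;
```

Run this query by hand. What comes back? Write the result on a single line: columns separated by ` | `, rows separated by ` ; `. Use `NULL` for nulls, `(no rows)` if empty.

For each row compute seats - price.
Group by origin; take MIN of the expression per group.
  Jaipur: ids {6, 19} → MIN(seats - price)=-429
  Lima: ids {10, 12, 15} → MIN(seats - price)=-617
  Porto: ids {2, 20, 22, 23} → MIN(seats - price)=-796
  Quito: ids {14, 28} → MIN(seats - price)=-670

Jaipur | -429 ; Lima | -617 ; Porto | -796 ; Quito | -670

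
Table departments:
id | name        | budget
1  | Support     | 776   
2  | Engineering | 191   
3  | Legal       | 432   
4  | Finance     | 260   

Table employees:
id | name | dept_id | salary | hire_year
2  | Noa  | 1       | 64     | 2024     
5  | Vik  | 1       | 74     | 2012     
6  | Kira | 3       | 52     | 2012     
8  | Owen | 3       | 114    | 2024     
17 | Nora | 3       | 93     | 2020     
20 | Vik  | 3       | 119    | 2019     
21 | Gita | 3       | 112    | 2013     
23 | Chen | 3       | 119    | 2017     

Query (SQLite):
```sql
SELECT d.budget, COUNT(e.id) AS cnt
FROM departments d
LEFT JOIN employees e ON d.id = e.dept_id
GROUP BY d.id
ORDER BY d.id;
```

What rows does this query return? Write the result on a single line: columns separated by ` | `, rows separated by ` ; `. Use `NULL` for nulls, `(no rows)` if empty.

LEFT JOIN keeps every departments row; unmatched ones get NULL for employees columns.
Group by departments.id and compute COUNT(e.id). COUNT(col) of an all-NULL group is 0.
  1: ids {2, 5} → COUNT(e.id)=2
  2: ids {—} → COUNT(e.id)=0
  3: ids {6, 8, 17, 20, 21, 23} → COUNT(e.id)=6
  4: ids {—} → COUNT(e.id)=0

776 | 2 ; 191 | 0 ; 432 | 6 ; 260 | 0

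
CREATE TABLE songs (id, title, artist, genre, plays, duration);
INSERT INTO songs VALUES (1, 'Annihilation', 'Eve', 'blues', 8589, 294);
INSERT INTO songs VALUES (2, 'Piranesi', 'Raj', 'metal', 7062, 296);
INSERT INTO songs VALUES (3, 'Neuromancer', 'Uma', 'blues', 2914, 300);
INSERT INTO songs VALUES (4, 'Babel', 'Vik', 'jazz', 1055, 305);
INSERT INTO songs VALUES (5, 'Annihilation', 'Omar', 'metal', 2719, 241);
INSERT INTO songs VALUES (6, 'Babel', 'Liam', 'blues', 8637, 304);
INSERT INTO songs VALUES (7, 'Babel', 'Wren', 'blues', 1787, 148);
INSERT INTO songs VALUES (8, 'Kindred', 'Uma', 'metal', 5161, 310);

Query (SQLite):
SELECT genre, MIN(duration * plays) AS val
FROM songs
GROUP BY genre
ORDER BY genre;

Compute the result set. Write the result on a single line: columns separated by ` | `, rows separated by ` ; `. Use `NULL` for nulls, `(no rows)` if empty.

For each row compute duration * plays.
Group by genre; take MIN of the expression per group.
  blues: ids {1, 3, 6, 7} → MIN(duration * plays)=264476
  jazz: ids {4} → MIN(duration * plays)=321775
  metal: ids {2, 5, 8} → MIN(duration * plays)=655279

blues | 264476 ; jazz | 321775 ; metal | 655279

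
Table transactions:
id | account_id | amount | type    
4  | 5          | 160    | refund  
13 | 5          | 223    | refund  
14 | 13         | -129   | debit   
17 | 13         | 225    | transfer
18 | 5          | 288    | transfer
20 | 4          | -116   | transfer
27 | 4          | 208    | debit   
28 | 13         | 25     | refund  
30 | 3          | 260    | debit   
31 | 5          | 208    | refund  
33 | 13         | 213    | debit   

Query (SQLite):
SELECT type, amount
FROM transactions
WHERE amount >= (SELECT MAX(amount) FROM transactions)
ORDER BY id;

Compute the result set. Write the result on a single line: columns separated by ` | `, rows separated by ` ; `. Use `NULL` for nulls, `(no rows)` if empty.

Scalar subquery: MAX(amount) over all transactions rows = 288.
Keep rows where amount >= that value.

transfer | 288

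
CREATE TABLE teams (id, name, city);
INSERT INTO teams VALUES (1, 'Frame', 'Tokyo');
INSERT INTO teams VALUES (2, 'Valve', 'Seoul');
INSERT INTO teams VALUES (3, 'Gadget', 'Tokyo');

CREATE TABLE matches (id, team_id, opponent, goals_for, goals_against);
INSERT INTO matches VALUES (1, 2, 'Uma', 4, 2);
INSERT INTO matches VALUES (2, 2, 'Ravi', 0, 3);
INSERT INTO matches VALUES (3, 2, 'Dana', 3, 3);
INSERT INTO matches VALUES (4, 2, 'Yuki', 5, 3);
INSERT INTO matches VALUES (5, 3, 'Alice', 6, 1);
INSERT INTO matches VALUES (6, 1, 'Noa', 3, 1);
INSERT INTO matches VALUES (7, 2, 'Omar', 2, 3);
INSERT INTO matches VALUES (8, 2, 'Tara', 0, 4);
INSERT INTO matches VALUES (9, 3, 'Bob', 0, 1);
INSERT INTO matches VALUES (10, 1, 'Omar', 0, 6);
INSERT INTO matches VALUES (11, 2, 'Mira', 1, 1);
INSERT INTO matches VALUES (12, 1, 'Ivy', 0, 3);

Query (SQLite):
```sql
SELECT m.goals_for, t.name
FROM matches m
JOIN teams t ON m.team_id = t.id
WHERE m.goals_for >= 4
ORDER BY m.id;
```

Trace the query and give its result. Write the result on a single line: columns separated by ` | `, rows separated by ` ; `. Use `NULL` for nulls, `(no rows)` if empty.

4 | Valve ; 5 | Valve ; 6 | Gadget

Each matches row matches the teams row where team_id = teams.id.
Then keep rows with m.goals_for >= 4.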